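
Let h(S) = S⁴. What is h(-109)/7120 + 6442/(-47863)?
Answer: 6756207192903/340784560 ≈ 19825.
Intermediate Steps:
h(-109)/7120 + 6442/(-47863) = (-109)⁴/7120 + 6442/(-47863) = 141158161*(1/7120) + 6442*(-1/47863) = 141158161/7120 - 6442/47863 = 6756207192903/340784560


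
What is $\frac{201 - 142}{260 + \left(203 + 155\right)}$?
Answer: $\frac{59}{618} \approx 0.095469$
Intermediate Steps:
$\frac{201 - 142}{260 + \left(203 + 155\right)} = \frac{59}{260 + 358} = \frac{59}{618}$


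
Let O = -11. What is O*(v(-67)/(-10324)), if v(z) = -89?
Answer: -11/116 ≈ -0.094828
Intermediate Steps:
O*(v(-67)/(-10324)) = -(-979)/(-10324) = -(-979)*(-1)/10324 = -11*1/116 = -11/116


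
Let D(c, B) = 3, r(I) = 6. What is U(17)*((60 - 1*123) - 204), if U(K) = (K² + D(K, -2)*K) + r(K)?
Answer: -92382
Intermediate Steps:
U(K) = 6 + K² + 3*K (U(K) = (K² + 3*K) + 6 = 6 + K² + 3*K)
U(17)*((60 - 1*123) - 204) = (6 + 17² + 3*17)*((60 - 1*123) - 204) = (6 + 289 + 51)*((60 - 123) - 204) = 346*(-63 - 204) = 346*(-267) = -92382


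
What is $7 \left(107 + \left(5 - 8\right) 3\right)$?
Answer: $686$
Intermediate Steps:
$7 \left(107 + \left(5 - 8\right) 3\right) = 7 \left(107 - 9\right) = 7 \cdot 98 = 686$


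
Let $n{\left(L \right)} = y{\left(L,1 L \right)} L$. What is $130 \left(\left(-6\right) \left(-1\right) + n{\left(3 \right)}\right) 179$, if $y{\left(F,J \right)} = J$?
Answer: $349050$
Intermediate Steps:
$n{\left(L \right)} = L^{2}$ ($n{\left(L \right)} = 1 L L = L L = L^{2}$)
$130 \left(\left(-6\right) \left(-1\right) + n{\left(3 \right)}\right) 179 = 130 \left(\left(-6\right) \left(-1\right) + 3^{2}\right) 179 = 130 \left(6 + 9\right) 179 = 130 \cdot 15 \cdot 179 = 1950 \cdot 179 = 349050$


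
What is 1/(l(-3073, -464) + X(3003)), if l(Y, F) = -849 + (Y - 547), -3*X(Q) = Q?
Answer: -1/5470 ≈ -0.00018282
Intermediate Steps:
X(Q) = -Q/3
l(Y, F) = -1396 + Y (l(Y, F) = -849 + (-547 + Y) = -1396 + Y)
1/(l(-3073, -464) + X(3003)) = 1/((-1396 - 3073) - 1/3*3003) = 1/(-4469 - 1001) = 1/(-5470) = -1/5470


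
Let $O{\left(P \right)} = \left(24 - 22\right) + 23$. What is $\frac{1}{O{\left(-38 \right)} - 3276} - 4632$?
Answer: $- \frac{15058633}{3251} \approx -4632.0$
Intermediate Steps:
$O{\left(P \right)} = 25$ ($O{\left(P \right)} = 2 + 23 = 25$)
$\frac{1}{O{\left(-38 \right)} - 3276} - 4632 = \frac{1}{25 - 3276} - 4632 = \frac{1}{-3251} - 4632 = - \frac{1}{3251} - 4632 = - \frac{15058633}{3251}$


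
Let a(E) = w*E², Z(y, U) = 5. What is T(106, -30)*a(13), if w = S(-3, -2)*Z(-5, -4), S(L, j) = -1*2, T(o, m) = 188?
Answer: -317720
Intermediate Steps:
S(L, j) = -2
w = -10 (w = -2*5 = -10)
a(E) = -10*E²
T(106, -30)*a(13) = 188*(-10*13²) = 188*(-10*169) = 188*(-1690) = -317720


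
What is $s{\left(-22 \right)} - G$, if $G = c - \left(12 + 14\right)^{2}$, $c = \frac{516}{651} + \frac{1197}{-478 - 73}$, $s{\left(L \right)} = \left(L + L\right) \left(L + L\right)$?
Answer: $\frac{16445999}{6293} \approx 2613.4$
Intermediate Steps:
$s{\left(L \right)} = 4 L^{2}$ ($s{\left(L \right)} = 2 L 2 L = 4 L^{2}$)
$c = - \frac{8683}{6293}$ ($c = 516 \cdot \frac{1}{651} + \frac{1197}{-478 - 73} = \frac{172}{217} + \frac{1197}{-551} = \frac{172}{217} + 1197 \left(- \frac{1}{551}\right) = \frac{172}{217} - \frac{63}{29} = - \frac{8683}{6293} \approx -1.3798$)
$G = - \frac{4262751}{6293}$ ($G = - \frac{8683}{6293} - \left(12 + 14\right)^{2} = - \frac{8683}{6293} - 26^{2} = - \frac{8683}{6293} - 676 = - \frac{4262751}{6293} \approx -677.38$)
$s{\left(-22 \right)} - G = 4 \left(-22\right)^{2} - - \frac{4262751}{6293} = 4 \cdot 484 + \frac{4262751}{6293} = 1936 + \frac{4262751}{6293} = \frac{16445999}{6293}$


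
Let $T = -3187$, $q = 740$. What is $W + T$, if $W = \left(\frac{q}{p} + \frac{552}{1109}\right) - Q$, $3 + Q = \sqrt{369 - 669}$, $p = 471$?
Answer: $- \frac{1662046724}{522339} - 10 i \sqrt{3} \approx -3181.9 - 17.32 i$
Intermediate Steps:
$Q = -3 + 10 i \sqrt{3}$ ($Q = -3 + \sqrt{369 - 669} = -3 + \sqrt{-300} = -3 + 10 i \sqrt{3} \approx -3.0 + 17.32 i$)
$W = \frac{2647669}{522339} - 10 i \sqrt{3}$ ($W = \left(\frac{740}{471} + \frac{552}{1109}\right) - \left(-3 + 10 i \sqrt{3}\right) = \left(740 \cdot \frac{1}{471} + 552 \cdot \frac{1}{1109}\right) + \left(3 - 10 i \sqrt{3}\right) = \left(\frac{740}{471} + \frac{552}{1109}\right) + \left(3 - 10 i \sqrt{3}\right) = \frac{1080652}{522339} + \left(3 - 10 i \sqrt{3}\right) = \frac{2647669}{522339} - 10 i \sqrt{3} \approx 5.0689 - 17.32 i$)
$W + T = \left(\frac{2647669}{522339} - 10 i \sqrt{3}\right) - 3187 = - \frac{1662046724}{522339} - 10 i \sqrt{3}$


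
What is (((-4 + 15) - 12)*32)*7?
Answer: -224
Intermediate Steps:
(((-4 + 15) - 12)*32)*7 = ((11 - 12)*32)*7 = -1*32*7 = -32*7 = -224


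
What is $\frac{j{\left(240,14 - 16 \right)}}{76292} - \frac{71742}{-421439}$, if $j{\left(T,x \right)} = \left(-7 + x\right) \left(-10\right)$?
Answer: $\frac{2755635087}{16076212094} \approx 0.17141$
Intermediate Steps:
$j{\left(T,x \right)} = 70 - 10 x$
$\frac{j{\left(240,14 - 16 \right)}}{76292} - \frac{71742}{-421439} = \frac{70 - 10 \left(14 - 16\right)}{76292} - \frac{71742}{-421439} = \left(70 - 10 \left(14 - 16\right)\right) \frac{1}{76292} - - \frac{71742}{421439} = \left(70 - -20\right) \frac{1}{76292} + \frac{71742}{421439} = \left(70 + 20\right) \frac{1}{76292} + \frac{71742}{421439} = 90 \cdot \frac{1}{76292} + \frac{71742}{421439} = \frac{45}{38146} + \frac{71742}{421439} = \frac{2755635087}{16076212094}$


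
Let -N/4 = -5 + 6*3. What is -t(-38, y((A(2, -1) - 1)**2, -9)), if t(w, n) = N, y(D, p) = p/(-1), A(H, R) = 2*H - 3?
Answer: 52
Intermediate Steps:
A(H, R) = -3 + 2*H
N = -52 (N = -4*(-5 + 6*3) = -4*(-5 + 18) = -4*13 = -52)
y(D, p) = -p (y(D, p) = p*(-1) = -p)
t(w, n) = -52
-t(-38, y((A(2, -1) - 1)**2, -9)) = -1*(-52) = 52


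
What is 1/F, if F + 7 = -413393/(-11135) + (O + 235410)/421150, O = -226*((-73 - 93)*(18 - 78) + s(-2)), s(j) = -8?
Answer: 468950525/11885090803 ≈ 0.039457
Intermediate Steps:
O = -2249152 (O = -226*((-73 - 93)*(18 - 78) - 8) = -226*(-166*(-60) - 8) = -226*(9960 - 8) = -226*9952 = -2249152)
F = 11885090803/468950525 (F = -7 + (-413393/(-11135) + (-2249152 + 235410)/421150) = -7 + (-413393*(-1/11135) - 2013742*1/421150) = -7 + (413393/11135 - 1006871/210575) = -7 + 15167744478/468950525 = 11885090803/468950525 ≈ 25.344)
1/F = 1/(11885090803/468950525) = 468950525/11885090803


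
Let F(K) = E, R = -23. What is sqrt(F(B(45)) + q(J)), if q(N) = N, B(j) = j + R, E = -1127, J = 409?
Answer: I*sqrt(718) ≈ 26.796*I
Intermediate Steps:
B(j) = -23 + j (B(j) = j - 23 = -23 + j)
F(K) = -1127
sqrt(F(B(45)) + q(J)) = sqrt(-1127 + 409) = sqrt(-718) = I*sqrt(718)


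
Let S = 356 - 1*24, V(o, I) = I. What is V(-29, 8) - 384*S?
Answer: -127480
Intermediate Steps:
S = 332 (S = 356 - 24 = 332)
V(-29, 8) - 384*S = 8 - 384*332 = 8 - 127488 = -127480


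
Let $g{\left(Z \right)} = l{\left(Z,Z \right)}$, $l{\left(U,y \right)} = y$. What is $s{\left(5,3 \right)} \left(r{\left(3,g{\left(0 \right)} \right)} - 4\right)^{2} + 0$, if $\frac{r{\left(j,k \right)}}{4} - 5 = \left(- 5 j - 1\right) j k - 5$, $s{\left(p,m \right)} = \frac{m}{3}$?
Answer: $16$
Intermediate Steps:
$s{\left(p,m \right)} = \frac{m}{3}$ ($s{\left(p,m \right)} = m \frac{1}{3} = \frac{m}{3}$)
$g{\left(Z \right)} = Z$
$r{\left(j,k \right)} = 4 j k \left(-1 - 5 j\right)$ ($r{\left(j,k \right)} = 20 + 4 \left(\left(- 5 j - 1\right) j k - 5\right) = 20 + 4 \left(\left(-1 - 5 j\right) j k - 5\right) = 20 + 4 \left(j \left(-1 - 5 j\right) k - 5\right) = 20 + 4 \left(j k \left(-1 - 5 j\right) - 5\right) = 20 + 4 \left(-5 + j k \left(-1 - 5 j\right)\right) = 20 + \left(-20 + 4 j k \left(-1 - 5 j\right)\right) = 4 j k \left(-1 - 5 j\right)$)
$s{\left(5,3 \right)} \left(r{\left(3,g{\left(0 \right)} \right)} - 4\right)^{2} + 0 = \frac{1}{3} \cdot 3 \left(\left(-4\right) 3 \cdot 0 \left(1 + 5 \cdot 3\right) - 4\right)^{2} + 0 = 1 \left(\left(-4\right) 3 \cdot 0 \left(1 + 15\right) - 4\right)^{2} + 0 = 1 \left(\left(-4\right) 3 \cdot 0 \cdot 16 - 4\right)^{2} + 0 = 1 \left(0 - 4\right)^{2} + 0 = 1 \left(-4\right)^{2} + 0 = 1 \cdot 16 + 0 = 16 + 0 = 16$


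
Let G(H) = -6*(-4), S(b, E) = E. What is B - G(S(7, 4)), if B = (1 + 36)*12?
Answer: 420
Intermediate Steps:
B = 444 (B = 37*12 = 444)
G(H) = 24
B - G(S(7, 4)) = 444 - 1*24 = 444 - 24 = 420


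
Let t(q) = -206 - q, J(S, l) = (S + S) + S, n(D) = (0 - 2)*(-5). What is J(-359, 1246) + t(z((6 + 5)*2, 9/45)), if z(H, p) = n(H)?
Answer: -1293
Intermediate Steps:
n(D) = 10 (n(D) = -2*(-5) = 10)
J(S, l) = 3*S (J(S, l) = 2*S + S = 3*S)
z(H, p) = 10
J(-359, 1246) + t(z((6 + 5)*2, 9/45)) = 3*(-359) + (-206 - 1*10) = -1077 + (-206 - 10) = -1077 - 216 = -1293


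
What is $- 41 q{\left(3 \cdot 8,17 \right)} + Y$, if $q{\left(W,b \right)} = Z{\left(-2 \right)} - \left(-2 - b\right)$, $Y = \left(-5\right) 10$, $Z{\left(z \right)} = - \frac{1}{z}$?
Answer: $- \frac{1699}{2} \approx -849.5$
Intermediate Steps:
$Y = -50$
$q{\left(W,b \right)} = \frac{5}{2} + b$ ($q{\left(W,b \right)} = - \frac{1}{-2} - \left(-2 - b\right) = \left(-1\right) \left(- \frac{1}{2}\right) + \left(2 + b\right) = \frac{1}{2} + \left(2 + b\right) = \frac{5}{2} + b$)
$- 41 q{\left(3 \cdot 8,17 \right)} + Y = - 41 \left(\frac{5}{2} + 17\right) - 50 = \left(-41\right) \frac{39}{2} - 50 = - \frac{1599}{2} - 50 = - \frac{1699}{2}$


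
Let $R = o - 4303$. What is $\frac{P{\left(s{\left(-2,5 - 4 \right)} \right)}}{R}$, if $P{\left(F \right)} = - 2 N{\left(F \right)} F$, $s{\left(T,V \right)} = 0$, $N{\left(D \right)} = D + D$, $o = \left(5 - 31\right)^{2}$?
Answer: $0$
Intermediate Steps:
$o = 676$ ($o = \left(-26\right)^{2} = 676$)
$N{\left(D \right)} = 2 D$
$P{\left(F \right)} = - 4 F^{2}$ ($P{\left(F \right)} = - 2 \cdot 2 F F = - 4 F F = - 4 F^{2}$)
$R = -3627$ ($R = 676 - 4303 = -3627$)
$\frac{P{\left(s{\left(-2,5 - 4 \right)} \right)}}{R} = \frac{\left(-4\right) 0^{2}}{-3627} = \left(-4\right) 0 \left(- \frac{1}{3627}\right) = 0 \left(- \frac{1}{3627}\right) = 0$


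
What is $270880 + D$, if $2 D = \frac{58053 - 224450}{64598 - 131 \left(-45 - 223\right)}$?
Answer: $\frac{54016556163}{199412} \approx 2.7088 \cdot 10^{5}$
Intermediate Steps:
$D = - \frac{166397}{199412}$ ($D = \frac{\left(58053 - 224450\right) \frac{1}{64598 - 131 \left(-45 - 223\right)}}{2} = \frac{\left(-166397\right) \frac{1}{64598 - -35108}}{2} = \frac{\left(-166397\right) \frac{1}{64598 + 35108}}{2} = \frac{\left(-166397\right) \frac{1}{99706}}{2} = \frac{1}{2} \left(- \frac{166397}{99706}\right) = - \frac{166397}{199412} \approx -0.83444$)
$270880 + D = 270880 - \frac{166397}{199412} = \frac{54016556163}{199412}$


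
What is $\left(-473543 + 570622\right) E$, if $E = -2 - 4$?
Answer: $-582474$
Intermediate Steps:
$E = -6$ ($E = -2 - 4 = -6$)
$\left(-473543 + 570622\right) E = \left(-473543 + 570622\right) \left(-6\right) = 97079 \left(-6\right) = -582474$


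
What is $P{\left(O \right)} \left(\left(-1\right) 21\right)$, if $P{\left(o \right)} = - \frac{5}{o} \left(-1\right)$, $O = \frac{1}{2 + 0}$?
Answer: $-210$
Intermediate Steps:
$O = \frac{1}{2} \approx 0.5$
$P{\left(o \right)} = \frac{5}{o}$
$P{\left(O \right)} \left(\left(-1\right) 21\right) = 5 \frac{1}{\frac{1}{2}} \left(\left(-1\right) 21\right) = 5 \cdot 2 \left(-21\right) = 10 \left(-21\right) = -210$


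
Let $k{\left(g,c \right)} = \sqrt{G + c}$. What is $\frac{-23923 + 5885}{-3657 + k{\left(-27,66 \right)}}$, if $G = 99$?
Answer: $\frac{10994161}{2228914} + \frac{9019 \sqrt{165}}{6686742} \approx 4.9498$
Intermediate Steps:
$k{\left(g,c \right)} = \sqrt{99 + c}$
$\frac{-23923 + 5885}{-3657 + k{\left(-27,66 \right)}} = \frac{-23923 + 5885}{-3657 + \sqrt{99 + 66}} = - \frac{18038}{-3657 + \sqrt{165}}$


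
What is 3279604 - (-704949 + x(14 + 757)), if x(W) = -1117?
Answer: 3985670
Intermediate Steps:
3279604 - (-704949 + x(14 + 757)) = 3279604 - (-704949 - 1117) = 3279604 - 1*(-706066) = 3279604 + 706066 = 3985670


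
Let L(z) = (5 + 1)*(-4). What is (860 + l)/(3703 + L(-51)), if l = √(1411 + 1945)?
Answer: 860/3679 + 2*√839/3679 ≈ 0.24951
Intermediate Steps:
L(z) = -24 (L(z) = 6*(-4) = -24)
l = 2*√839 (l = √3356 = 2*√839 ≈ 57.931)
(860 + l)/(3703 + L(-51)) = (860 + 2*√839)/(3703 - 24) = (860 + 2*√839)/3679 = (860 + 2*√839)*(1/3679) = 860/3679 + 2*√839/3679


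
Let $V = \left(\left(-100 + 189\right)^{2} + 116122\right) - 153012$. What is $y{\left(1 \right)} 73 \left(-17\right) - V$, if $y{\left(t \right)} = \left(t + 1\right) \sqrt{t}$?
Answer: $26487$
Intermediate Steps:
$y{\left(t \right)} = \sqrt{t} \left(1 + t\right)$ ($y{\left(t \right)} = \left(1 + t\right) \sqrt{t} = \sqrt{t} \left(1 + t\right)$)
$V = -28969$ ($V = \left(89^{2} + 116122\right) - 153012 = \left(7921 + 116122\right) - 153012 = 124043 - 153012 = -28969$)
$y{\left(1 \right)} 73 \left(-17\right) - V = \sqrt{1} \left(1 + 1\right) 73 \left(-17\right) - -28969 = 1 \cdot 2 \cdot 73 \left(-17\right) + 28969 = 2 \cdot 73 \left(-17\right) + 28969 = 146 \left(-17\right) + 28969 = -2482 + 28969 = 26487$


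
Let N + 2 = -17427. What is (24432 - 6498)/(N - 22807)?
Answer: -427/958 ≈ -0.44572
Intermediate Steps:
N = -17429 (N = -2 - 17427 = -17429)
(24432 - 6498)/(N - 22807) = (24432 - 6498)/(-17429 - 22807) = 17934/(-40236) = 17934*(-1/40236) = -427/958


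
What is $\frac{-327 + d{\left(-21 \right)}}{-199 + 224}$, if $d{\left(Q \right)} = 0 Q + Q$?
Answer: $- \frac{348}{25} \approx -13.92$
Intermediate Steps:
$d{\left(Q \right)} = Q$ ($d{\left(Q \right)} = 0 + Q = Q$)
$\frac{-327 + d{\left(-21 \right)}}{-199 + 224} = \frac{-327 - 21}{-199 + 224} = - \frac{348}{25}$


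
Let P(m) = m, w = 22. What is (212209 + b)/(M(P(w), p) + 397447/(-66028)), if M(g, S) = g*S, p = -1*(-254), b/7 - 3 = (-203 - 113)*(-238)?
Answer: 3751843016/28351309 ≈ 132.33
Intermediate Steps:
b = 526477 (b = 21 + 7*((-203 - 113)*(-238)) = 21 + 7*(-316*(-238)) = 21 + 7*75208 = 21 + 526456 = 526477)
p = 254
M(g, S) = S*g
(212209 + b)/(M(P(w), p) + 397447/(-66028)) = (212209 + 526477)/(254*22 + 397447/(-66028)) = 738686/(5588 + 397447*(-1/66028)) = 738686/(5588 - 397447/66028) = 738686/(368567017/66028) = 738686*(66028/368567017) = 3751843016/28351309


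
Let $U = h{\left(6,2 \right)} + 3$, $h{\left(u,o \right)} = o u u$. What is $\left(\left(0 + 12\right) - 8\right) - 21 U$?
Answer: $-1571$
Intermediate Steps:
$h{\left(u,o \right)} = o u^{2}$
$U = 75$ ($U = 2 \cdot 6^{2} + 3 = 2 \cdot 36 + 3 = 72 + 3 = 75$)
$\left(\left(0 + 12\right) - 8\right) - 21 U = \left(\left(0 + 12\right) - 8\right) - 1575 = \left(12 - 8\right) - 1575 = 4 - 1575 = -1571$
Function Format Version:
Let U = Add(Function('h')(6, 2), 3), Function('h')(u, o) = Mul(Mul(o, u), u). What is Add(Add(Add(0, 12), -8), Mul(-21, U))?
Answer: -1571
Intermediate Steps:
Function('h')(u, o) = Mul(o, Pow(u, 2))
U = 75 (U = Add(Mul(2, Pow(6, 2)), 3) = Add(Mul(2, 36), 3) = Add(72, 3) = 75)
Add(Add(Add(0, 12), -8), Mul(-21, U)) = Add(Add(Add(0, 12), -8), Mul(-21, 75)) = Add(Add(12, -8), -1575) = Add(4, -1575) = -1571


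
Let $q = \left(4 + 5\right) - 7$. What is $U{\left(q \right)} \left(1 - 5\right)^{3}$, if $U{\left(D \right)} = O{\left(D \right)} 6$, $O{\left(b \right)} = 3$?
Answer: $-1152$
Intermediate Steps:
$q = 2$ ($q = 9 - 7 = 2$)
$U{\left(D \right)} = 18$ ($U{\left(D \right)} = 3 \cdot 6 = 18$)
$U{\left(q \right)} \left(1 - 5\right)^{3} = 18 \left(1 - 5\right)^{3} = 18 \left(-4\right)^{3} = 18 \left(-64\right) = -1152$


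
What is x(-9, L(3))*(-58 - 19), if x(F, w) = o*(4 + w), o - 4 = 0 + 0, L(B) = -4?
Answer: 0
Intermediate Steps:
o = 4 (o = 4 + (0 + 0) = 4 + 0 = 4)
x(F, w) = 16 + 4*w (x(F, w) = 4*(4 + w) = 16 + 4*w)
x(-9, L(3))*(-58 - 19) = (16 + 4*(-4))*(-58 - 19) = (16 - 16)*(-77) = 0*(-77) = 0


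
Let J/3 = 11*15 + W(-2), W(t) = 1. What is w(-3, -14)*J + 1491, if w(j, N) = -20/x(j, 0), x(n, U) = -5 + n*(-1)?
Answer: 6471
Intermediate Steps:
x(n, U) = -5 - n
w(j, N) = -20/(-5 - j)
J = 498 (J = 3*(11*15 + 1) = 3*(165 + 1) = 3*166 = 498)
w(-3, -14)*J + 1491 = (20/(5 - 3))*498 + 1491 = (20/2)*498 + 1491 = (20*(1/2))*498 + 1491 = 10*498 + 1491 = 4980 + 1491 = 6471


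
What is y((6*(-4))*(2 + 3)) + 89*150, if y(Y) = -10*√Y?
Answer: 13350 - 20*I*√30 ≈ 13350.0 - 109.54*I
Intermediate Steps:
y((6*(-4))*(2 + 3)) + 89*150 = -10*√(2 + 3)*(2*I*√6) + 89*150 = -10*2*I*√30 + 13350 = -20*I*√30 + 13350 = 13350 - 20*I*√30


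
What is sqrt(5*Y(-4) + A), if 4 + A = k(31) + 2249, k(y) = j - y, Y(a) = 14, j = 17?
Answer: sqrt(2301) ≈ 47.969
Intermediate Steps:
k(y) = 17 - y
A = 2231 (A = -4 + ((17 - 1*31) + 2249) = -4 + ((17 - 31) + 2249) = -4 + (-14 + 2249) = -4 + 2235 = 2231)
sqrt(5*Y(-4) + A) = sqrt(5*14 + 2231) = sqrt(70 + 2231) = sqrt(2301)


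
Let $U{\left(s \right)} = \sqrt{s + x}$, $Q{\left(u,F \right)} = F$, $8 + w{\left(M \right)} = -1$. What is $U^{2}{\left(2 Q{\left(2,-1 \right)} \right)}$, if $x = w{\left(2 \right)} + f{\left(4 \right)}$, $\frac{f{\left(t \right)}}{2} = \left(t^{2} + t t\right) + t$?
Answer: $61$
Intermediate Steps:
$f{\left(t \right)} = 2 t + 4 t^{2}$ ($f{\left(t \right)} = 2 \left(\left(t^{2} + t t\right) + t\right) = 2 \left(\left(t^{2} + t^{2}\right) + t\right) = 2 \left(2 t^{2} + t\right) = 2 \left(t + 2 t^{2}\right) = 2 t + 4 t^{2}$)
$w{\left(M \right)} = -9$ ($w{\left(M \right)} = -8 - 1 = -9$)
$x = 63$ ($x = -9 + 2 \cdot 4 \left(1 + 2 \cdot 4\right) = -9 + 2 \cdot 4 \left(1 + 8\right) = -9 + 2 \cdot 4 \cdot 9 = -9 + 72 = 63$)
$U{\left(s \right)} = \sqrt{63 + s}$ ($U{\left(s \right)} = \sqrt{s + 63} = \sqrt{63 + s}$)
$U^{2}{\left(2 Q{\left(2,-1 \right)} \right)} = \left(\sqrt{63 + 2 \left(-1\right)}\right)^{2} = \left(\sqrt{63 - 2}\right)^{2} = \left(\sqrt{61}\right)^{2} = 61$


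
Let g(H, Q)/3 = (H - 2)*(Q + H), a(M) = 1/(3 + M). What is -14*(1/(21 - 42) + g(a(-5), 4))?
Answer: 2209/6 ≈ 368.17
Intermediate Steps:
g(H, Q) = 3*(-2 + H)*(H + Q) (g(H, Q) = 3*((H - 2)*(Q + H)) = 3*((-2 + H)*(H + Q)) = 3*(-2 + H)*(H + Q))
-14*(1/(21 - 42) + g(a(-5), 4)) = -14*(1/(21 - 42) + (-6/(3 - 5) - 6*4 + 3*(1/(3 - 5))² + 3*4/(3 - 5))) = -14*(1/(-21) + (-6/(-2) - 24 + 3*(1/(-2))² + 3*4/(-2))) = -14*(-1/21 + (-6*(-½) - 24 + 3*(-½)² + 3*(-½)*4)) = -14*(-1/21 + (3 - 24 + 3*(¼) - 6)) = -14*(-1/21 + (3 - 24 + ¾ - 6)) = -14*(-1/21 - 105/4) = -14*(-2209/84) = 2209/6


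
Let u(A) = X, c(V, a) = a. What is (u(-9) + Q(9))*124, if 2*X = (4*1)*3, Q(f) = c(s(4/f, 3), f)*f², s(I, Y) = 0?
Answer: 91140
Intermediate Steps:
Q(f) = f³ (Q(f) = f*f² = f³)
X = 6 (X = ((4*1)*3)/2 = (4*3)/2 = (½)*12 = 6)
u(A) = 6
(u(-9) + Q(9))*124 = (6 + 9³)*124 = (6 + 729)*124 = 735*124 = 91140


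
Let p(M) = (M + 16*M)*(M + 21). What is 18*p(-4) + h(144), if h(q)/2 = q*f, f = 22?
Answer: -14472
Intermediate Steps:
p(M) = 17*M*(21 + M) (p(M) = (17*M)*(21 + M) = 17*M*(21 + M))
h(q) = 44*q (h(q) = 2*(q*22) = 2*(22*q) = 44*q)
18*p(-4) + h(144) = 18*(17*(-4)*(21 - 4)) + 44*144 = 18*(17*(-4)*17) + 6336 = 18*(-1156) + 6336 = -20808 + 6336 = -14472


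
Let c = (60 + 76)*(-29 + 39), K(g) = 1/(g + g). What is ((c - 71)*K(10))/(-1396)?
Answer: -1289/27920 ≈ -0.046168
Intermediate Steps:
K(g) = 1/(2*g)
c = 1360 (c = 136*10 = 1360)
((c - 71)*K(10))/(-1396) = ((1360 - 71)*((½)/10))/(-1396) = (1289*((½)*(⅒)))*(-1/1396) = (1289*(1/20))*(-1/1396) = (1289/20)*(-1/1396) = -1289/27920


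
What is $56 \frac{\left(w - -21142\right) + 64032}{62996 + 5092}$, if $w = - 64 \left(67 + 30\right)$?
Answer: $\frac{184254}{2837} \approx 64.947$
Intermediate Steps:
$w = -6208$ ($w = \left(-64\right) 97 = -6208$)
$56 \frac{\left(w - -21142\right) + 64032}{62996 + 5092} = 56 \frac{\left(-6208 - -21142\right) + 64032}{62996 + 5092} = 56 \frac{\left(-6208 + 21142\right) + 64032}{68088} = 56 \left(14934 + 64032\right) \frac{1}{68088} = 56 \cdot 78966 \cdot \frac{1}{68088} = 56 \cdot \frac{13161}{11348} = \frac{184254}{2837}$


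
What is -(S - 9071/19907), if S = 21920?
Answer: -436352369/19907 ≈ -21920.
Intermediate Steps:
-(S - 9071/19907) = -(21920 - 9071/19907) = -1*436352369/19907 = -436352369/19907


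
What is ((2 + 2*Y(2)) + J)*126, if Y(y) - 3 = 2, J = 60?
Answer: 9072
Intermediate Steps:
Y(y) = 5 (Y(y) = 3 + 2 = 5)
((2 + 2*Y(2)) + J)*126 = ((2 + 2*5) + 60)*126 = ((2 + 10) + 60)*126 = (12 + 60)*126 = 72*126 = 9072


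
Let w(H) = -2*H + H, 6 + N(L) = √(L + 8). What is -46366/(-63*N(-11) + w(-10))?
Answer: -17990008/162451 - 2921058*I*√3/162451 ≈ -110.74 - 31.144*I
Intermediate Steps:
N(L) = -6 + √(8 + L) (N(L) = -6 + √(L + 8) = -6 + √(8 + L))
w(H) = -H
-46366/(-63*N(-11) + w(-10)) = -46366/(-63*(-6 + √(8 - 11)) - 1*(-10)) = -46366/(-63*(-6 + √(-3)) + 10) = -46366/(-63*(-6 + I*√3) + 10) = -46366/((378 - 63*I*√3) + 10) = -46366/(388 - 63*I*√3)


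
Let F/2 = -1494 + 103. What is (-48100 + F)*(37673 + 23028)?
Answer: -3088588282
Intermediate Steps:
F = -2782 (F = 2*(-1494 + 103) = 2*(-1391) = -2782)
(-48100 + F)*(37673 + 23028) = (-48100 - 2782)*(37673 + 23028) = -50882*60701 = -3088588282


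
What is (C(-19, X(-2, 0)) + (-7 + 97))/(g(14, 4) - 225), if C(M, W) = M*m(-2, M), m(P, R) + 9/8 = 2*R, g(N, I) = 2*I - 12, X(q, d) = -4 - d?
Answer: -6667/1832 ≈ -3.6392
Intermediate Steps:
g(N, I) = -12 + 2*I
m(P, R) = -9/8 + 2*R
C(M, W) = M*(-9/8 + 2*M)
(C(-19, X(-2, 0)) + (-7 + 97))/(g(14, 4) - 225) = ((⅛)*(-19)*(-9 + 16*(-19)) + (-7 + 97))/((-12 + 2*4) - 225) = ((⅛)*(-19)*(-9 - 304) + 90)/((-12 + 8) - 225) = ((⅛)*(-19)*(-313) + 90)/(-4 - 225) = (5947/8 + 90)/(-229) = (6667/8)*(-1/229) = -6667/1832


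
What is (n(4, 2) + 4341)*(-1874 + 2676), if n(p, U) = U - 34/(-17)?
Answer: 3484690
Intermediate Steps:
n(p, U) = 2 + U (n(p, U) = U - 34*(-1)/17 = U - 1*(-2) = U + 2 = 2 + U)
(n(4, 2) + 4341)*(-1874 + 2676) = ((2 + 2) + 4341)*(-1874 + 2676) = (4 + 4341)*802 = 4345*802 = 3484690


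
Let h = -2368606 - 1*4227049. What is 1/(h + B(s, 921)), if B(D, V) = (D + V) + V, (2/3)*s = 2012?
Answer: -1/6590795 ≈ -1.5173e-7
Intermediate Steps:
s = 3018 (s = (3/2)*2012 = 3018)
h = -6595655 (h = -2368606 - 4227049 = -6595655)
B(D, V) = D + 2*V
1/(h + B(s, 921)) = 1/(-6595655 + (3018 + 2*921)) = 1/(-6595655 + (3018 + 1842)) = 1/(-6595655 + 4860) = 1/(-6590795) = -1/6590795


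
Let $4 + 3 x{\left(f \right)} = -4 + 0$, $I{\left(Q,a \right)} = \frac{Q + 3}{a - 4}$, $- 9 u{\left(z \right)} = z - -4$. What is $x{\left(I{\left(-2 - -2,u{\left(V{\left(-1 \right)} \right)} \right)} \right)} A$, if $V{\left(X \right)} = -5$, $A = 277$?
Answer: $- \frac{2216}{3} \approx -738.67$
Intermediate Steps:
$u{\left(z \right)} = - \frac{4}{9} - \frac{z}{9}$ ($u{\left(z \right)} = - \frac{z - -4}{9} = - \frac{z + 4}{9} = - \frac{4 + z}{9} = - \frac{4}{9} - \frac{z}{9}$)
$I{\left(Q,a \right)} = \frac{3 + Q}{-4 + a}$
$x{\left(f \right)} = - \frac{8}{3}$ ($x{\left(f \right)} = - \frac{4}{3} + \frac{-4 + 0}{3} = - \frac{4}{3} + \frac{1}{3} \left(-4\right) = - \frac{4}{3} - \frac{4}{3} = - \frac{8}{3}$)
$x{\left(I{\left(-2 - -2,u{\left(V{\left(-1 \right)} \right)} \right)} \right)} A = \left(- \frac{8}{3}\right) 277 = - \frac{2216}{3}$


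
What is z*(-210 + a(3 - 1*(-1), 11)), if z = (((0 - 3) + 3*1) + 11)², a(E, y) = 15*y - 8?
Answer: -6413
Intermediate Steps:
a(E, y) = -8 + 15*y
z = 121 (z = ((-3 + 3) + 11)² = (0 + 11)² = 11² = 121)
z*(-210 + a(3 - 1*(-1), 11)) = 121*(-210 + (-8 + 15*11)) = 121*(-210 + (-8 + 165)) = 121*(-210 + 157) = 121*(-53) = -6413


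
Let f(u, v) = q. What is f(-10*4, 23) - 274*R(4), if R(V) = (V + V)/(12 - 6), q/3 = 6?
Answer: -1042/3 ≈ -347.33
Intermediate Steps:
q = 18 (q = 3*6 = 18)
f(u, v) = 18
R(V) = V/3 (R(V) = (2*V)/6 = (2*V)*(1/6) = V/3)
f(-10*4, 23) - 274*R(4) = 18 - 274*4/3 = 18 - 1096/3 = -1042/3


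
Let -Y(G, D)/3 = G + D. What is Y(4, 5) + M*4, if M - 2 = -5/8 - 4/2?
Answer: -59/2 ≈ -29.500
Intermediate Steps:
Y(G, D) = -3*D - 3*G (Y(G, D) = -3*(G + D) = -3*(D + G) = -3*D - 3*G)
M = -5/8 (M = 2 + (-5/8 - 4/2) = 2 + (-5*⅛ - 4*½) = 2 + (-5/8 - 2) = 2 - 21/8 = -5/8 ≈ -0.62500)
Y(4, 5) + M*4 = (-3*5 - 3*4) - 5/8*4 = (-15 - 12) - 5/2 = -27 - 5/2 = -59/2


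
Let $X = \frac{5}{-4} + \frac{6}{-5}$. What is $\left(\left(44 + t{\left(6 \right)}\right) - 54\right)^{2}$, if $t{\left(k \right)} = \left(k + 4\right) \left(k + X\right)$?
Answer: $\frac{2601}{4} \approx 650.25$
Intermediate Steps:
$X = - \frac{49}{20}$ ($X = 5 \left(- \frac{1}{4}\right) + 6 \left(- \frac{1}{5}\right) = - \frac{5}{4} - \frac{6}{5} = - \frac{49}{20} \approx -2.45$)
$t{\left(k \right)} = \left(4 + k\right) \left(- \frac{49}{20} + k\right)$ ($t{\left(k \right)} = \left(k + 4\right) \left(k - \frac{49}{20}\right) = \left(4 + k\right) \left(- \frac{49}{20} + k\right)$)
$\left(\left(44 + t{\left(6 \right)}\right) - 54\right)^{2} = \left(\left(44 + \left(- \frac{49}{5} + 6^{2} + \frac{31}{20} \cdot 6\right)\right) - 54\right)^{2} = \left(\left(44 + \left(- \frac{49}{5} + 36 + \frac{93}{10}\right)\right) + \left(-71 + 17\right)\right)^{2} = \left(\left(44 + \frac{71}{2}\right) - 54\right)^{2} = \left(\frac{159}{2} - 54\right)^{2} = \left(\frac{51}{2}\right)^{2} = \frac{2601}{4}$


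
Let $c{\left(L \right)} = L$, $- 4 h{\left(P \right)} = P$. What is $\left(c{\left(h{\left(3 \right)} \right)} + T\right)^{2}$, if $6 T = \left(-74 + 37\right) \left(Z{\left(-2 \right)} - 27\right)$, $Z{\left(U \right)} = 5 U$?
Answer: $\frac{7447441}{144} \approx 51718.0$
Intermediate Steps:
$h{\left(P \right)} = - \frac{P}{4}$
$T = \frac{1369}{6}$ ($T = \frac{\left(-74 + 37\right) \left(5 \left(-2\right) - 27\right)}{6} = \frac{\left(-37\right) \left(-10 - 27\right)}{6} = \frac{\left(-37\right) \left(-37\right)}{6} = \frac{1}{6} \cdot 1369 = \frac{1369}{6} \approx 228.17$)
$\left(c{\left(h{\left(3 \right)} \right)} + T\right)^{2} = \left(\left(- \frac{1}{4}\right) 3 + \frac{1369}{6}\right)^{2} = \left(- \frac{3}{4} + \frac{1369}{6}\right)^{2} = \left(\frac{2729}{12}\right)^{2} = \frac{7447441}{144}$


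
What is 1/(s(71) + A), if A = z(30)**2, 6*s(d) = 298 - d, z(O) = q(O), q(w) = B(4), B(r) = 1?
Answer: 6/233 ≈ 0.025751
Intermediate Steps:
q(w) = 1
z(O) = 1
s(d) = 149/3 - d/6 (s(d) = (298 - d)/6 = 149/3 - d/6)
A = 1 (A = 1**2 = 1)
1/(s(71) + A) = 1/((149/3 - 1/6*71) + 1) = 1/((149/3 - 71/6) + 1) = 1/(227/6 + 1) = 1/(233/6) = 6/233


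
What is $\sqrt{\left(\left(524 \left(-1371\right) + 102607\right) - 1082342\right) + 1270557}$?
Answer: $i \sqrt{427582} \approx 653.9 i$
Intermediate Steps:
$\sqrt{\left(\left(524 \left(-1371\right) + 102607\right) - 1082342\right) + 1270557} = \sqrt{\left(\left(-718404 + 102607\right) - 1082342\right) + 1270557} = \sqrt{\left(-615797 - 1082342\right) + 1270557} = \sqrt{-1698139 + 1270557} = \sqrt{-427582} = i \sqrt{427582}$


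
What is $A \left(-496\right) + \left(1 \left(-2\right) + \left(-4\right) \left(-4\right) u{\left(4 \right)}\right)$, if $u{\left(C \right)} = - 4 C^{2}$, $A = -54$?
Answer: $25758$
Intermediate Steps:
$A \left(-496\right) + \left(1 \left(-2\right) + \left(-4\right) \left(-4\right) u{\left(4 \right)}\right) = \left(-54\right) \left(-496\right) + \left(1 \left(-2\right) + \left(-4\right) \left(-4\right) \left(- 4 \cdot 4^{2}\right)\right) = 26784 + \left(-2 + 16 \left(\left(-4\right) 16\right)\right) = 26784 + \left(-2 + 16 \left(-64\right)\right) = 26784 - 1026 = 25758$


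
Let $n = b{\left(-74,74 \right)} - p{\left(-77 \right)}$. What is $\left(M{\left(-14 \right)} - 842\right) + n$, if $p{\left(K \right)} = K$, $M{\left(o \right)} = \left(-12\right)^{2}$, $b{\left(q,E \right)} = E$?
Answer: $-547$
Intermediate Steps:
$M{\left(o \right)} = 144$
$n = 151$ ($n = 74 - -77 = 74 + 77 = 151$)
$\left(M{\left(-14 \right)} - 842\right) + n = \left(144 - 842\right) + 151 = -698 + 151 = -547$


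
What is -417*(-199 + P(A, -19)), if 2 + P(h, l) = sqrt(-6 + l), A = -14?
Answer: 83817 - 2085*I ≈ 83817.0 - 2085.0*I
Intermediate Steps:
P(h, l) = -2 + sqrt(-6 + l)
-417*(-199 + P(A, -19)) = -417*(-199 + (-2 + sqrt(-6 - 19))) = -417*(-199 + (-2 + sqrt(-25))) = -417*(-199 + (-2 + 5*I)) = -417*(-201 + 5*I) = 83817 - 2085*I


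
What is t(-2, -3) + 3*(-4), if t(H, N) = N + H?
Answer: -17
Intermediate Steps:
t(H, N) = H + N
t(-2, -3) + 3*(-4) = (-2 - 3) + 3*(-4) = -5 - 12 = -17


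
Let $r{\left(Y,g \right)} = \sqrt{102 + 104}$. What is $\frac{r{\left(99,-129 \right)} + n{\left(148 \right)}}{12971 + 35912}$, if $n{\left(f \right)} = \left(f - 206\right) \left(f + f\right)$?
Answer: $- \frac{17168}{48883} + \frac{\sqrt{206}}{48883} \approx -0.35091$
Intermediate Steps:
$r{\left(Y,g \right)} = \sqrt{206}$
$n{\left(f \right)} = 2 f \left(-206 + f\right)$ ($n{\left(f \right)} = \left(-206 + f\right) 2 f = 2 f \left(-206 + f\right)$)
$\frac{r{\left(99,-129 \right)} + n{\left(148 \right)}}{12971 + 35912} = \frac{\sqrt{206} + 2 \cdot 148 \left(-206 + 148\right)}{12971 + 35912} = \frac{\sqrt{206} + 2 \cdot 148 \left(-58\right)}{48883} = \left(\sqrt{206} - 17168\right) \frac{1}{48883} = \left(-17168 + \sqrt{206}\right) \frac{1}{48883} = - \frac{17168}{48883} + \frac{\sqrt{206}}{48883}$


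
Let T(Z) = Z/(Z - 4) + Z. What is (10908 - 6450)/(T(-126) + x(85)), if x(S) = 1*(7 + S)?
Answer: -289770/2147 ≈ -134.97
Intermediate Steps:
x(S) = 7 + S
T(Z) = Z + Z/(-4 + Z) (T(Z) = Z/(-4 + Z) + Z = Z + Z/(-4 + Z))
(10908 - 6450)/(T(-126) + x(85)) = (10908 - 6450)/(-126*(-3 - 126)/(-4 - 126) + (7 + 85)) = 4458/(-126*(-129)/(-130) + 92) = 4458/(-126*(-1/130)*(-129) + 92) = 4458/(-8127/65 + 92) = 4458/(-2147/65) = 4458*(-65/2147) = -289770/2147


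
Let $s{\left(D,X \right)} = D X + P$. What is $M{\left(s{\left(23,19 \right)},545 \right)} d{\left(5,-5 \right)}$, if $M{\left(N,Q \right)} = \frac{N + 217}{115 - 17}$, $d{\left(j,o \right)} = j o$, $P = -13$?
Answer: $- \frac{16025}{98} \approx -163.52$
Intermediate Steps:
$s{\left(D,X \right)} = -13 + D X$ ($s{\left(D,X \right)} = D X - 13 = -13 + D X$)
$M{\left(N,Q \right)} = \frac{31}{14} + \frac{N}{98}$ ($M{\left(N,Q \right)} = \frac{217 + N}{98} = \left(217 + N\right) \frac{1}{98} = \frac{31}{14} + \frac{N}{98}$)
$M{\left(s{\left(23,19 \right)},545 \right)} d{\left(5,-5 \right)} = \left(\frac{31}{14} + \frac{-13 + 23 \cdot 19}{98}\right) 5 \left(-5\right) = \left(\frac{31}{14} + \frac{-13 + 437}{98}\right) \left(-25\right) = \left(\frac{31}{14} + \frac{1}{98} \cdot 424\right) \left(-25\right) = \left(\frac{31}{14} + \frac{212}{49}\right) \left(-25\right) = \frac{641}{98} \left(-25\right) = - \frac{16025}{98}$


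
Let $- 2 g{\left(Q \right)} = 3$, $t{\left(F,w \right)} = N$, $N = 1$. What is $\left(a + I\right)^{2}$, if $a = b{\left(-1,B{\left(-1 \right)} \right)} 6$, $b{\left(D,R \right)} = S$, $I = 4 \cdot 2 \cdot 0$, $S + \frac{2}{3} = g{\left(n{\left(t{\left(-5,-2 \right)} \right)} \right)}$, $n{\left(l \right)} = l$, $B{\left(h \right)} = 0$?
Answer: $169$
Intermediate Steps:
$t{\left(F,w \right)} = 1$
$g{\left(Q \right)} = - \frac{3}{2}$ ($g{\left(Q \right)} = \left(- \frac{1}{2}\right) 3 = - \frac{3}{2}$)
$S = - \frac{13}{6}$ ($S = - \frac{2}{3} - \frac{3}{2} = - \frac{13}{6} \approx -2.1667$)
$I = 0$ ($I = 8 \cdot 0 = 0$)
$b{\left(D,R \right)} = - \frac{13}{6}$
$a = -13$ ($a = \left(- \frac{13}{6}\right) 6 = -13$)
$\left(a + I\right)^{2} = \left(-13 + 0\right)^{2} = \left(-13\right)^{2} = 169$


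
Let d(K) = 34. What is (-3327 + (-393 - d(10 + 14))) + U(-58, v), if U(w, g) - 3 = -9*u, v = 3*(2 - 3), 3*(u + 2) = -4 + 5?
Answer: -3736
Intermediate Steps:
u = -5/3 (u = -2 + (-4 + 5)/3 = -2 + (1/3)*1 = -2 + 1/3 = -5/3 ≈ -1.6667)
v = -3 (v = 3*(-1) = -3)
U(w, g) = 18 (U(w, g) = 3 - 9*(-5/3) = 3 + 15 = 18)
(-3327 + (-393 - d(10 + 14))) + U(-58, v) = (-3327 + (-393 - 1*34)) + 18 = (-3327 + (-393 - 34)) + 18 = (-3327 - 427) + 18 = -3754 + 18 = -3736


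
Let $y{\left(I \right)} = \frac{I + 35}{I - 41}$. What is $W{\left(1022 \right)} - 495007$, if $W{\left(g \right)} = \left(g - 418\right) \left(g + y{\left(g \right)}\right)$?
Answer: $\frac{120596089}{981} \approx 1.2293 \cdot 10^{5}$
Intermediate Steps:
$y{\left(I \right)} = \frac{35 + I}{-41 + I}$
$W{\left(g \right)} = \left(-418 + g\right) \left(g + \frac{35 + g}{-41 + g}\right)$ ($W{\left(g \right)} = \left(g - 418\right) \left(g + \frac{35 + g}{-41 + g}\right) = \left(-418 + g\right) \left(g + \frac{35 + g}{-41 + g}\right)$)
$W{\left(1022 \right)} - 495007 = \frac{-14630 + 1022^{3} - 458 \cdot 1022^{2} + 16755 \cdot 1022}{-41 + 1022} - 495007 = \frac{-14630 + 1067462648 - 478373672 + 17123610}{981} - 495007 = \frac{1}{981} \cdot 606197956 - 495007 = \frac{606197956}{981} - 495007 = \frac{120596089}{981}$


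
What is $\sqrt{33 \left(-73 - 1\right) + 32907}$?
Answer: $3 \sqrt{3385} \approx 174.54$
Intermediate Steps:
$\sqrt{33 \left(-73 - 1\right) + 32907} = \sqrt{33 \left(-74\right) + 32907} = \sqrt{-2442 + 32907} = \sqrt{30465} = 3 \sqrt{3385}$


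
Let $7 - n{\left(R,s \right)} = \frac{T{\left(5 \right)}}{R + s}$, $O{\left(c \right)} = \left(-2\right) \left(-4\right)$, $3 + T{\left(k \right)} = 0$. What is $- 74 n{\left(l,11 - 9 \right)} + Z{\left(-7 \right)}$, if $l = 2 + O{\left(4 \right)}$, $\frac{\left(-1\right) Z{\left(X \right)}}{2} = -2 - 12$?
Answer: $- \frac{1017}{2} \approx -508.5$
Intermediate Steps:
$T{\left(k \right)} = -3$ ($T{\left(k \right)} = -3 + 0 = -3$)
$O{\left(c \right)} = 8$
$Z{\left(X \right)} = 28$ ($Z{\left(X \right)} = - 2 \left(-2 - 12\right) = \left(-2\right) \left(-14\right) = 28$)
$l = 10$ ($l = 2 + 8 = 10$)
$n{\left(R,s \right)} = 7 + \frac{3}{R + s}$ ($n{\left(R,s \right)} = 7 - \frac{1}{R + s} \left(-3\right) = 7 - - \frac{3}{R + s} = 7 + \frac{3}{R + s}$)
$- 74 n{\left(l,11 - 9 \right)} + Z{\left(-7 \right)} = - 74 \frac{3 + 7 \cdot 10 + 7 \left(11 - 9\right)}{10 + \left(11 - 9\right)} + 28 = - 74 \frac{3 + 70 + 7 \left(11 - 9\right)}{10 + \left(11 - 9\right)} + 28 = - 74 \frac{3 + 70 + 7 \cdot 2}{10 + 2} + 28 = - 74 \frac{3 + 70 + 14}{12} + 28 = - 74 \cdot \frac{1}{12} \cdot 87 + 28 = \left(-74\right) \frac{29}{4} + 28 = - \frac{1073}{2} + 28 = - \frac{1017}{2}$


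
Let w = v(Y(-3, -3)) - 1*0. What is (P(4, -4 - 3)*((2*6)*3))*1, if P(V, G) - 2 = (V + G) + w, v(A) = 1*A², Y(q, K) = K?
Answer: 288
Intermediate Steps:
v(A) = A²
w = 9 (w = (-3)² - 1*0 = 9 + 0 = 9)
P(V, G) = 11 + G + V (P(V, G) = 2 + ((V + G) + 9) = 2 + ((G + V) + 9) = 2 + (9 + G + V) = 11 + G + V)
(P(4, -4 - 3)*((2*6)*3))*1 = ((11 + (-4 - 3) + 4)*((2*6)*3))*1 = ((11 - 7 + 4)*(12*3))*1 = (8*36)*1 = 288*1 = 288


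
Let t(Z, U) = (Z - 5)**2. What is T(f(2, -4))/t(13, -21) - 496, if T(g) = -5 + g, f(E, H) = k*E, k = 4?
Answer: -31741/64 ≈ -495.95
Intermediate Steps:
f(E, H) = 4*E
t(Z, U) = (-5 + Z)**2
T(f(2, -4))/t(13, -21) - 496 = (-5 + 4*2)/((-5 + 13)**2) - 496 = (-5 + 8)/(8**2) - 496 = 3/64 - 496 = -31741/64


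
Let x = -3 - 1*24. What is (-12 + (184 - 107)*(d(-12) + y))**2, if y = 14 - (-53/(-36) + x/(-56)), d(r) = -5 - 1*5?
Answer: 109767529/5184 ≈ 21174.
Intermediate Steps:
x = -27 (x = -3 - 24 = -27)
d(r) = -10 (d(r) = -5 - 5 = -10)
y = 6071/504 (y = 14 - (-53/(-36) - 27/(-56)) = 14 - (-53*(-1/36) - 27*(-1/56)) = 14 - (53/36 + 27/56) = 14 - 1*985/504 = 14 - 985/504 = 6071/504 ≈ 12.046)
(-12 + (184 - 107)*(d(-12) + y))**2 = (-12 + (184 - 107)*(-10 + 6071/504))**2 = (-12 + 77*(1031/504))**2 = (-12 + 11341/72)**2 = (10477/72)**2 = 109767529/5184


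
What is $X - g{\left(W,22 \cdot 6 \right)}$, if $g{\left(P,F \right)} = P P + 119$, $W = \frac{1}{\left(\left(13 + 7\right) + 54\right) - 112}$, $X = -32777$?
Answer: $- \frac{47501825}{1444} \approx -32896.0$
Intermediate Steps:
$W = - \frac{1}{38}$ ($W = \frac{1}{\left(20 + 54\right) - 112} = \frac{1}{74 - 112} = \frac{1}{-38} = - \frac{1}{38} \approx -0.026316$)
$g{\left(P,F \right)} = 119 + P^{2}$ ($g{\left(P,F \right)} = P^{2} + 119 = 119 + P^{2}$)
$X - g{\left(W,22 \cdot 6 \right)} = -32777 - \left(119 + \left(- \frac{1}{38}\right)^{2}\right) = -32777 - \left(119 + \frac{1}{1444}\right) = -32777 - \frac{171837}{1444} = - \frac{47501825}{1444}$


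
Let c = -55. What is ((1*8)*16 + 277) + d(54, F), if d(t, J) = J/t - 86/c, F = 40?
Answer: 604847/1485 ≈ 407.30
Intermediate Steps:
d(t, J) = 86/55 + J/t (d(t, J) = J/t - 86/(-55) = J/t - 86*(-1/55) = J/t + 86/55 = 86/55 + J/t)
((1*8)*16 + 277) + d(54, F) = ((1*8)*16 + 277) + (86/55 + 40/54) = (8*16 + 277) + (86/55 + 40*(1/54)) = (128 + 277) + (86/55 + 20/27) = 405 + 3422/1485 = 604847/1485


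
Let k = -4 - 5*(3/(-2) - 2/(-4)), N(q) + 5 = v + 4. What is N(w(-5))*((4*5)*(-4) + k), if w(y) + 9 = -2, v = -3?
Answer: 316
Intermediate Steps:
w(y) = -11 (w(y) = -9 - 2 = -11)
N(q) = -4 (N(q) = -5 + (-3 + 4) = -5 + 1 = -4)
k = 1 (k = -4 - 5*(3*(-½) - 2*(-¼)) = -4 - 5*(-3/2 + ½) = -4 - 5*(-1) = -4 + 5 = 1)
N(w(-5))*((4*5)*(-4) + k) = -4*((4*5)*(-4) + 1) = -4*(20*(-4) + 1) = -4*(-80 + 1) = -4*(-79) = 316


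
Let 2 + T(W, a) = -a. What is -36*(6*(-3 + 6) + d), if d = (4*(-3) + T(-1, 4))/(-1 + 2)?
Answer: 0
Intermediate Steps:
T(W, a) = -2 - a
d = -18 (d = (4*(-3) + (-2 - 1*4))/(-1 + 2) = (-12 + (-2 - 4))/1 = (-12 - 6)*1 = -18*1 = -18)
-36*(6*(-3 + 6) + d) = -36*(6*(-3 + 6) - 18) = -36*(6*3 - 18) = -36*(18 - 18) = -36*0 = 0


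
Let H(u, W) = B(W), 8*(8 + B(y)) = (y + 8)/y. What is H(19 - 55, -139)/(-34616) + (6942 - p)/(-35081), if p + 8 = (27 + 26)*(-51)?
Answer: -371265366811/1350372652352 ≈ -0.27494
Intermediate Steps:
B(y) = -8 + (8 + y)/(8*y) (B(y) = -8 + ((y + 8)/y)/8 = -8 + ((8 + y)/y)/8 = -8 + (8 + y)/(8*y))
H(u, W) = -63/8 + 1/W
p = -2711 (p = -8 + (27 + 26)*(-51) = -8 + 53*(-51) = -8 - 2703 = -2711)
H(19 - 55, -139)/(-34616) + (6942 - p)/(-35081) = (-63/8 + 1/(-139))/(-34616) + (6942 - 1*(-2711))/(-35081) = (-63/8 - 1/139)*(-1/34616) + (6942 + 2711)*(-1/35081) = -8765/1112*(-1/34616) + 9653*(-1/35081) = 8765/38492992 - 9653/35081 = -371265366811/1350372652352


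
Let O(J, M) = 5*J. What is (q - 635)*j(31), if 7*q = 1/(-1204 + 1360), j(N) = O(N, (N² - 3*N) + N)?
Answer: -107479945/1092 ≈ -98425.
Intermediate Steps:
j(N) = 5*N
q = 1/1092 (q = 1/(7*(-1204 + 1360)) = (⅐)/156 = (⅐)*(1/156) = 1/1092 ≈ 0.00091575)
(q - 635)*j(31) = (1/1092 - 635)*(5*31) = -693419/1092*155 = -107479945/1092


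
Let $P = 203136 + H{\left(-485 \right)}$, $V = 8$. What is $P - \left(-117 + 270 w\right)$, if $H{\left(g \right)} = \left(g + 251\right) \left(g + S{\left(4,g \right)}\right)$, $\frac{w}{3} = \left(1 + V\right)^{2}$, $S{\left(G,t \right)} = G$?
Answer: $250197$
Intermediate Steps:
$w = 243$ ($w = 3 \left(1 + 8\right)^{2} = 3 \cdot 9^{2} = 3 \cdot 81 = 243$)
$H{\left(g \right)} = \left(4 + g\right) \left(251 + g\right)$ ($H{\left(g \right)} = \left(g + 251\right) \left(g + 4\right) = \left(251 + g\right) \left(4 + g\right) = \left(4 + g\right) \left(251 + g\right)$)
$P = 315690$ ($P = 203136 + \left(1004 + \left(-485\right)^{2} + 255 \left(-485\right)\right) = 203136 + \left(1004 + 235225 - 123675\right) = 203136 + 112554 = 315690$)
$P - \left(-117 + 270 w\right) = 315690 + \left(\left(-270\right) 243 + 117\right) = 315690 + \left(-65610 + 117\right) = 315690 - 65493 = 250197$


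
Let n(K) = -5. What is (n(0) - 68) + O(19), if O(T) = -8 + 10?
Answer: -71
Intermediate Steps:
O(T) = 2
(n(0) - 68) + O(19) = (-5 - 68) + 2 = -73 + 2 = -71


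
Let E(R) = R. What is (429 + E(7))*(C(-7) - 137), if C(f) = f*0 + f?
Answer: -62784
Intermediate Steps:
C(f) = f (C(f) = 0 + f = f)
(429 + E(7))*(C(-7) - 137) = (429 + 7)*(-7 - 137) = 436*(-144) = -62784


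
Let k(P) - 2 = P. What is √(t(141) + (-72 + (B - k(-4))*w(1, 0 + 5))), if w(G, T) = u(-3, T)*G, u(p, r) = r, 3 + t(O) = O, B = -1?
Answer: √71 ≈ 8.4261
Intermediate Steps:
t(O) = -3 + O
k(P) = 2 + P
w(G, T) = G*T (w(G, T) = T*G = G*T)
√(t(141) + (-72 + (B - k(-4))*w(1, 0 + 5))) = √((-3 + 141) + (-72 + (-1 - (2 - 4))*(1*(0 + 5)))) = √(138 + (-72 + (-1 - 1*(-2))*(1*5))) = √(138 + (-72 + (-1 + 2)*5)) = √(138 + (-72 + 1*5)) = √(138 + (-72 + 5)) = √(138 - 67) = √71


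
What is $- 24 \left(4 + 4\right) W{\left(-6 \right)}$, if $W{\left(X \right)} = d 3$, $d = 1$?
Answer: $-576$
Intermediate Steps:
$W{\left(X \right)} = 3$ ($W{\left(X \right)} = 1 \cdot 3 = 3$)
$- 24 \left(4 + 4\right) W{\left(-6 \right)} = - 24 \left(4 + 4\right) 3 = \left(-24\right) 8 \cdot 3 = \left(-192\right) 3 = -576$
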